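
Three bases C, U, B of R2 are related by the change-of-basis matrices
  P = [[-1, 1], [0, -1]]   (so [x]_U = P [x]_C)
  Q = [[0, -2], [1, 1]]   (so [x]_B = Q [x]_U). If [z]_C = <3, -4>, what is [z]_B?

First [z]_U = P [z]_C = <-7, 4>.
Then [z]_B = Q [z]_U = <-8, -3>.

<-8, -3>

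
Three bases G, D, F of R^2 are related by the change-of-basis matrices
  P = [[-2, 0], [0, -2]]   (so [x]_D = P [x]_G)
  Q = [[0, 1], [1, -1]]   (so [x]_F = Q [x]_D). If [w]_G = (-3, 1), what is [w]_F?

Apply P to get D-coordinates (6, -2), then Q to get F-coordinates.
The result is [w]_F = (-2, 8).

(-2, 8)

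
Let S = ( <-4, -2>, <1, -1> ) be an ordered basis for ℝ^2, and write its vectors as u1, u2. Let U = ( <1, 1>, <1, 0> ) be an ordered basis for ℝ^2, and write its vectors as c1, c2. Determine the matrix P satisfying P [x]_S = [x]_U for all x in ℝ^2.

Column j of P is [uj]_U, since P maps S-coordinates to U-coordinates.
Expressing u1 in U: u1 = -2c1 - 2c2, so column 1 of P is <-2, -2>.
Doing the same for each uj gives P = [[-2, -1], [-2, 2]].

[[-2, -1], [-2, 2]]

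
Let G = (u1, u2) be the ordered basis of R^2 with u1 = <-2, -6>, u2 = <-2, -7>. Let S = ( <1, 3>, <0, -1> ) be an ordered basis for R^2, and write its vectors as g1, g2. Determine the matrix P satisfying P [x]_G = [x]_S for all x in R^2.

Let M have columns uj and N have columns gj. Then for every x, N [x]_S = x = M [x]_G, so P = N^(-1) M.
Since det N = -1, N^(-1) has integer entries; multiplying gives P = [[-2, -2], [0, 1]].

[[-2, -2], [0, 1]]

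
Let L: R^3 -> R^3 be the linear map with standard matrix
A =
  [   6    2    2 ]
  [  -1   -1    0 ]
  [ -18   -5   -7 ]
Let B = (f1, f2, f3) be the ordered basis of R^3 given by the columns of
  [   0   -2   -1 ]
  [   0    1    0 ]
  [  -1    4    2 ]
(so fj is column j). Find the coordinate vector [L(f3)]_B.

(0, 1, 0)

Compute L(f3) = A f3 = (-2, 1, 4) in standard coordinates.
Then write this in B-coordinates: solve for y in y_1 f1 + ... + y_3 f3 = (-2, 1, 4).
This gives y = (0, 1, 0), which is column 3 of [L]_B.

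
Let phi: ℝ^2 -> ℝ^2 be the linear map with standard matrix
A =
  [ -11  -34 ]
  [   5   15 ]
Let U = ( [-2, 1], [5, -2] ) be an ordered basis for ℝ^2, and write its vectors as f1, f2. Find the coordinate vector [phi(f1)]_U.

[1, -2]

Column 1 of [phi]_U is the U-coordinate vector of phi(f1).
In standard coordinates phi(f1) = A f1 = [-12, 5].
Converting to U: [-12, 5] = f1 - 2f2, so the coordinate vector is [1, -2].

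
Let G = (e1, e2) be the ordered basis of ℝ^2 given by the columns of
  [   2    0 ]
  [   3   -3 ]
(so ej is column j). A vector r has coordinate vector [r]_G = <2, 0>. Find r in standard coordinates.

By definition r = 2e1 + 0·e2.
Summing componentwise gives <4, 6>.

<4, 6>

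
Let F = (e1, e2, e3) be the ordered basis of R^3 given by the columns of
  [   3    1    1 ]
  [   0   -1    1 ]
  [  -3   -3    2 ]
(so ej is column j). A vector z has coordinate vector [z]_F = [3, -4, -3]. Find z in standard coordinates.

The coordinates say z = 3e1 - 4e2 - 3e3; adding the scaled basis vectors gives [2, 1, -3].

[2, 1, -3]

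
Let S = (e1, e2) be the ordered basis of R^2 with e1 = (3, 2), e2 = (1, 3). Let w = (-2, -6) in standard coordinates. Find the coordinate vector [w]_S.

[w]_S is the unique c with M c = w, where M has columns e1, e2.
System: 3c_1 + c_2 = -2, 2c_1 + 3c_2 = -6; solving gives c_1 = 0, c_2 = -2.
Check: 0·e1 - 2e2 = (-2, -6).

(0, -2)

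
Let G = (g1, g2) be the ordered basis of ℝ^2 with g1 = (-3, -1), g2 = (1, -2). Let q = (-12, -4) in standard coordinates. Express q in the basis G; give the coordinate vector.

(4, 0)

[q]_G is the unique c with M c = q, where M has columns g1, g2.
System: -3c_1 + c_2 = -12, -c_1 - 2c_2 = -4; solving gives c_1 = 4, c_2 = 0.
Check: 4g1 + 0·g2 = (-12, -4).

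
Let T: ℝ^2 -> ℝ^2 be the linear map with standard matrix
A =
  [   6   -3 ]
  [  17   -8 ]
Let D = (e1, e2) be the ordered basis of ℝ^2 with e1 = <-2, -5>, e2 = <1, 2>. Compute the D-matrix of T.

[[0, -1], [3, -2]]

Let P have columns e1, e2. Then [T]_D = P^(-1) A P.
Here det P = 1, so P^(-1) is integer; computing A P first and then P^(-1)(A P) gives [[0, -1], [3, -2]].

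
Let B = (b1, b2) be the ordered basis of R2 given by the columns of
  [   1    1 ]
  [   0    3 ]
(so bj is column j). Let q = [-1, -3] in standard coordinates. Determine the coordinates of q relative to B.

[0, -1]

We seek scalars with c_1 b1 + c_2 b2 = q; equivalently solve M c = q where the columns of M are b1, b2.
System: c_1 + c_2 = -1, 0c_1 + 3c_2 = -3; solving gives c_1 = 0, c_2 = -1.
Check: 0·b1 - b2 = [-1, -3].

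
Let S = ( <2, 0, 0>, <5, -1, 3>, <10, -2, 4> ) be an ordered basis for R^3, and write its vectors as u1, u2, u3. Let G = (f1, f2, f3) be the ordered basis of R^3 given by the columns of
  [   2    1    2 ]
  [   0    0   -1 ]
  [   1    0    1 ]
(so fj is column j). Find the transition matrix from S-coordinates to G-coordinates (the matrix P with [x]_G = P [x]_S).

Column j of P is [uj]_G, since P maps S-coordinates to G-coordinates.
Expressing u1 in G: u1 = 0·f1 + 2f2 + 0·f3, so column 1 of P is <0, 2, 0>.
Doing the same for each uj gives P = [[0, 2, 2], [2, -1, 2], [0, 1, 2]].

[[0, 2, 2], [2, -1, 2], [0, 1, 2]]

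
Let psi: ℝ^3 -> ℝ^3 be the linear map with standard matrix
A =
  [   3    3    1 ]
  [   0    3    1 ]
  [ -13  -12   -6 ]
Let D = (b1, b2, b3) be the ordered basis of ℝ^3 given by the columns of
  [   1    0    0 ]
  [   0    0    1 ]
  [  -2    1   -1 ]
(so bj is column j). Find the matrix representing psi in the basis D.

The j-th column of [psi]_D is [psi(bj)]_D.
psi(b1) = A b1 = <1, -2, -1> = b1 - b2 - 2b3, so column 1 is <1, -1, -2>.
Repeating for b2, b3 and assembling the columns gives [[1, 1, 2], [-1, -3, 0], [-2, 1, 2]].

[[1, 1, 2], [-1, -3, 0], [-2, 1, 2]]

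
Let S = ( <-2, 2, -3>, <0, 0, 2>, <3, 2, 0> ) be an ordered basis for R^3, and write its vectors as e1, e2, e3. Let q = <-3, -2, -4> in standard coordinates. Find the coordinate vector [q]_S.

Write q = c_1 e1 + ... + c_3 e3 and solve for the c_i.
Row-reducing the augmented matrix [M | q] gives c = (0, -2, -1).
Check: 0·e1 - 2e2 - e3 = <-3, -2, -4>.

<0, -2, -1>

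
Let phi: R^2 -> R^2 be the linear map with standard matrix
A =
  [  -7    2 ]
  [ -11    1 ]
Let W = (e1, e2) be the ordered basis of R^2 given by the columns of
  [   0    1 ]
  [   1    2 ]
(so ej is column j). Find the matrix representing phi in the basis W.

[[-3, -3], [2, -3]]

Let P have columns e1, e2. Then [phi]_W = P^(-1) A P.
Here det P = -1, so P^(-1) is integer; computing A P first and then P^(-1)(A P) gives [[-3, -3], [2, -3]].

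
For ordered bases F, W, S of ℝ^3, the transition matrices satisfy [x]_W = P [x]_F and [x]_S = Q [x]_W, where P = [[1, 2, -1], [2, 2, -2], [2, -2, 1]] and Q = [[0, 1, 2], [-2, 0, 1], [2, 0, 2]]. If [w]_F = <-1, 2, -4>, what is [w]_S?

<-10, -24, -6>

Apply P to get W-coordinates <7, 10, -10>, then Q to get S-coordinates.
The result is [w]_S = <-10, -24, -6>.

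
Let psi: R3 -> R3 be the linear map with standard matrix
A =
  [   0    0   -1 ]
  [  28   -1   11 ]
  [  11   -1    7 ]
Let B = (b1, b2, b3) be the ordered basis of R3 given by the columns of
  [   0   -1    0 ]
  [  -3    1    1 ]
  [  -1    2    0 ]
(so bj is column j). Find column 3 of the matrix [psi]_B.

Compute psi(b3) = A b3 = [0, -1, -1] in standard coordinates.
Then write this in B-coordinates: solve for y in y_1 b1 + ... + y_3 b3 = [0, -1, -1].
This gives y = [1, 0, 2], which is column 3 of [psi]_B.

[1, 0, 2]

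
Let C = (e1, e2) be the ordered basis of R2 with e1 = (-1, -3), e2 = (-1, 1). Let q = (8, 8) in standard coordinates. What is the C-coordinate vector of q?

(-4, -4)

[q]_C is the unique c with M c = q, where M has columns e1, e2.
System: -c_1 - c_2 = 8, -3c_1 + c_2 = 8; solving gives c_1 = -4, c_2 = -4.
Check: -4e1 - 4e2 = (8, 8).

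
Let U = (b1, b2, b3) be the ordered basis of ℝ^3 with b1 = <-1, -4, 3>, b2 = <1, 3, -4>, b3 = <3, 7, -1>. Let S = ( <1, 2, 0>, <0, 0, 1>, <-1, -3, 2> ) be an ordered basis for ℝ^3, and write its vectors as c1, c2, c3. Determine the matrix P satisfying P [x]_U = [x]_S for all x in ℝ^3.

[[1, 0, 2], [-1, -2, 1], [2, -1, -1]]

Take x = bj: its U-coordinates are the j-th standard unit vector, so P e_j — column j of P — equals [bj]_S.
b1 = c1 - c2 + 2c3, giving column 1 = <1, -1, 2>; repeating for each j gives P = [[1, 0, 2], [-1, -2, 1], [2, -1, -1]].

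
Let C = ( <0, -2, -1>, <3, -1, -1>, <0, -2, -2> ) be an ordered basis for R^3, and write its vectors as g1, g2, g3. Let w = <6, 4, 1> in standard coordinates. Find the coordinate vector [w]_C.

We seek scalars with c_1 g1 + ... + c_3 g3 = w; equivalently solve M c = w where the columns of M are g1, ..., g3.
Row-reducing the augmented matrix [M | w] gives c = (-3, 2, 0).
Check: -3g1 + 2g2 + 0·g3 = <6, 4, 1>.

<-3, 2, 0>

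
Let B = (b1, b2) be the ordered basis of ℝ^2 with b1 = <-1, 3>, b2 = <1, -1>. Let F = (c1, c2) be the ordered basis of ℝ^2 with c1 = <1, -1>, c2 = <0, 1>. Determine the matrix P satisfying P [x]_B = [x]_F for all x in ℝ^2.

Column j of P is [bj]_F, since P maps B-coordinates to F-coordinates.
Expressing b1 in F: b1 = -c1 + 2c2, so column 1 of P is <-1, 2>.
Doing the same for each bj gives P = [[-1, 1], [2, 0]].

[[-1, 1], [2, 0]]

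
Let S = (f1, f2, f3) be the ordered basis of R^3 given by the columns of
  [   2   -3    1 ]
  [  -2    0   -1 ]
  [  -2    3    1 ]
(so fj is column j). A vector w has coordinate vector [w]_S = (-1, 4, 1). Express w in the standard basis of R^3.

(-13, 1, 15)

The coordinates say w = -f1 + 4f2 + f3; adding the scaled basis vectors gives (-13, 1, 15).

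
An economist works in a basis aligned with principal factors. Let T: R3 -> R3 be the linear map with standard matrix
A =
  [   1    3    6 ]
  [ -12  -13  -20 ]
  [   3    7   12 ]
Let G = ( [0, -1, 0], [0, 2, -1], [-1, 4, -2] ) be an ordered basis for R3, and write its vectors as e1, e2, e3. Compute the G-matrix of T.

The j-th column of [T]_G is [T(ej)]_G.
T(e1) = A e1 = [-3, 13, -7] = e1 + e2 + 3e3, so column 1 is [1, 1, 3].
Repeating for e2, e3 and assembling the columns gives [[1, 2, -2], [1, -2, -3], [3, 0, 1]].

[[1, 2, -2], [1, -2, -3], [3, 0, 1]]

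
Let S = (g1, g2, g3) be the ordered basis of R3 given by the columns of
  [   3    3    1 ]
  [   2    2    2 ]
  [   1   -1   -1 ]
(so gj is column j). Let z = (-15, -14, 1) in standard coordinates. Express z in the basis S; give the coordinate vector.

[z]_S is the unique c with M c = z, where M has columns g1, ..., g3.
Row-reducing the augmented matrix [M | z] gives c = (-3, -1, -3).
Check: -3g1 - g2 - 3g3 = (-15, -14, 1).

(-3, -1, -3)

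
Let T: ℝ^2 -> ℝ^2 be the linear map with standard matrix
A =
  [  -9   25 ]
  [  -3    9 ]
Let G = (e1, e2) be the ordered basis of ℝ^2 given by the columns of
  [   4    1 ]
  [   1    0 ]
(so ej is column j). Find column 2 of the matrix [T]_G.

Column 2 of [T]_G is the G-coordinate vector of T(e2).
In standard coordinates T(e2) = A e2 = (-9, -3).
Converting to G: (-9, -3) = -3e1 + 3e2, so the coordinate vector is (-3, 3).

(-3, 3)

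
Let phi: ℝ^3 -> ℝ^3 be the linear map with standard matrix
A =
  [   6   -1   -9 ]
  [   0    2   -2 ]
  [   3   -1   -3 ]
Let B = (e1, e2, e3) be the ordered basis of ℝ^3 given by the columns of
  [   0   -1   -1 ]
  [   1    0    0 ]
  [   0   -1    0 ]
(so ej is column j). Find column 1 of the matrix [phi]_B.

Column 1 of [phi]_B is the B-coordinate vector of phi(e1).
In standard coordinates phi(e1) = A e1 = <-1, 2, -1>.
Converting to B: <-1, 2, -1> = 2e1 + e2 + 0·e3, so the coordinate vector is <2, 1, 0>.

<2, 1, 0>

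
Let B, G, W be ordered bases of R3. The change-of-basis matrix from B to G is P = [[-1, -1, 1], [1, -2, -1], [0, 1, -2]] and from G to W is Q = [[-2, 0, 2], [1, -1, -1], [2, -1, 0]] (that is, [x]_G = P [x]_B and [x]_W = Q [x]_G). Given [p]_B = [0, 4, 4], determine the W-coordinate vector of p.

[-8, 16, 12]

Apply P to get G-coordinates [0, -12, -4], then Q to get W-coordinates.
The result is [p]_W = [-8, 16, 12].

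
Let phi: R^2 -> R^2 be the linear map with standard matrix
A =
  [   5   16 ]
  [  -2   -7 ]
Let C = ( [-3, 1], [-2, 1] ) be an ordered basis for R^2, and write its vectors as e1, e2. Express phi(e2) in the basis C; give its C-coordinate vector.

[0, -3]

Column 2 of [phi]_C is the C-coordinate vector of phi(e2).
In standard coordinates phi(e2) = A e2 = [6, -3].
Converting to C: [6, -3] = 0·e1 - 3e2, so the coordinate vector is [0, -3].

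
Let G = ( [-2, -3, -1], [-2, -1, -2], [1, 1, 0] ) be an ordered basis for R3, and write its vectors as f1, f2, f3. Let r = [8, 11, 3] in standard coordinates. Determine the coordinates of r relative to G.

[-3, 0, 2]

[r]_G is the unique c with M c = r, where M has columns f1, ..., f3.
Solving this 3x3 system gives c = (-3, 0, 2).
Check: -3f1 + 0·f2 + 2f3 = [8, 11, 3].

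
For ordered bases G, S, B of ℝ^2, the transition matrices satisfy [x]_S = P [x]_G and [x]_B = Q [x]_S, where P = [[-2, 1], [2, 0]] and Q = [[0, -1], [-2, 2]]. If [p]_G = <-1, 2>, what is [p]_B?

First [p]_S = P [p]_G = <4, -2>.
Then [p]_B = Q [p]_S = <2, -12>.

<2, -12>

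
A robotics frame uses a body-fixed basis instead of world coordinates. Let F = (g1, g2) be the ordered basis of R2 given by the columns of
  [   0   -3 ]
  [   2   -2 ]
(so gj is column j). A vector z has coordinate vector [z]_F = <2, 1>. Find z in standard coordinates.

<-3, 2>

The coordinates say z = 2g1 + g2; adding the scaled basis vectors gives <-3, 2>.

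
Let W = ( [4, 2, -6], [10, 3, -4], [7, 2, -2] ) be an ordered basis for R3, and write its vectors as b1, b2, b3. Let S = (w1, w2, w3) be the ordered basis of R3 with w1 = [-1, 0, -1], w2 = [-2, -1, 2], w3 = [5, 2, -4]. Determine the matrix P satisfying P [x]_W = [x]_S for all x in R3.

[[2, -2, -2], [2, 1, 0], [2, 2, 1]]

Take x = bj: its W-coordinates are the j-th standard unit vector, so P e_j — column j of P — equals [bj]_S.
b1 = 2w1 + 2w2 + 2w3, giving column 1 = [2, 2, 2]; repeating for each j gives P = [[2, -2, -2], [2, 1, 0], [2, 2, 1]].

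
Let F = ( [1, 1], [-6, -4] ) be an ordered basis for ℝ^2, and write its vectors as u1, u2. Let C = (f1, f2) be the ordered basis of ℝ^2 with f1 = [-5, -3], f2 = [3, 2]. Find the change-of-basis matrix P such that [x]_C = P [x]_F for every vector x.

[[1, 0], [2, -2]]

Take x = uj: its F-coordinates are the j-th standard unit vector, so P e_j — column j of P — equals [uj]_C.
u1 = f1 + 2f2, giving column 1 = [1, 2]; repeating for each j gives P = [[1, 0], [2, -2]].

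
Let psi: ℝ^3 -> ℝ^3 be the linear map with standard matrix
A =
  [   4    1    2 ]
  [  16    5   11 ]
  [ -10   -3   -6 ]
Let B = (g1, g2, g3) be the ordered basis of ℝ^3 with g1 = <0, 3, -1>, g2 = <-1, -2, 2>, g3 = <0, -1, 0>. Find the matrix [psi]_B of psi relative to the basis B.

[[1, 0, -1], [-1, 2, 1], [1, 0, 0]]

Let P have columns g1, ..., g3. Then [psi]_B = P^(-1) A P.
Here det P = -1, so P^(-1) is integer; computing A P first and then P^(-1)(A P) gives [[1, 0, -1], [-1, 2, 1], [1, 0, 0]].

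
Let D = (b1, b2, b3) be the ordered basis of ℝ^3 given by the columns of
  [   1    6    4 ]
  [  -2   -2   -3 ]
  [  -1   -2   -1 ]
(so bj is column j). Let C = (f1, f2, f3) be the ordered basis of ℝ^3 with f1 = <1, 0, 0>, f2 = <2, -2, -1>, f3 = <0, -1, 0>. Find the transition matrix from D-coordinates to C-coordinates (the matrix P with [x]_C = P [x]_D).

[[-1, 2, 2], [1, 2, 1], [0, -2, 1]]

Take x = bj: its D-coordinates are the j-th standard unit vector, so P e_j — column j of P — equals [bj]_C.
b1 = -f1 + f2 + 0·f3, giving column 1 = <-1, 1, 0>; repeating for each j gives P = [[-1, 2, 2], [1, 2, 1], [0, -2, 1]].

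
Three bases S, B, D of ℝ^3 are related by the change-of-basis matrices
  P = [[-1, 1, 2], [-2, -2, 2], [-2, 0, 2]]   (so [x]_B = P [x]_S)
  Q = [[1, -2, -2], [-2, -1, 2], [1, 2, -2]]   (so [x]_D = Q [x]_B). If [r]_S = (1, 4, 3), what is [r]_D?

(9, -6, -7)

First [r]_B = P [r]_S = (9, -4, 4).
Then [r]_D = Q [r]_B = (9, -6, -7).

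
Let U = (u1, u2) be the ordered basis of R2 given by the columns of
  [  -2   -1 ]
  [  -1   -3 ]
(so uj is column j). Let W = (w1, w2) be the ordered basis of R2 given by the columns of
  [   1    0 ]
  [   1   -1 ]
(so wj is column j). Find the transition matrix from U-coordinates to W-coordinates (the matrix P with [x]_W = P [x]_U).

Take x = uj: its U-coordinates are the j-th standard unit vector, so P e_j — column j of P — equals [uj]_W.
u1 = -2w1 - w2, giving column 1 = (-2, -1); repeating for each j gives P = [[-2, -1], [-1, 2]].

[[-2, -1], [-1, 2]]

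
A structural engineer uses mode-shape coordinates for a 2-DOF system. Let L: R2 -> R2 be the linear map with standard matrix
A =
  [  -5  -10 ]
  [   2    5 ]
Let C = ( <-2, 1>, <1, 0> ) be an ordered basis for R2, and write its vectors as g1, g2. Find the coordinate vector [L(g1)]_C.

Compute L(g1) = A g1 = <0, 1> in standard coordinates.
Then write this in C-coordinates: solve for y in y_1 g1 + y_2 g2 = <0, 1>.
This gives y = <1, 2>, which is column 1 of [L]_C.

<1, 2>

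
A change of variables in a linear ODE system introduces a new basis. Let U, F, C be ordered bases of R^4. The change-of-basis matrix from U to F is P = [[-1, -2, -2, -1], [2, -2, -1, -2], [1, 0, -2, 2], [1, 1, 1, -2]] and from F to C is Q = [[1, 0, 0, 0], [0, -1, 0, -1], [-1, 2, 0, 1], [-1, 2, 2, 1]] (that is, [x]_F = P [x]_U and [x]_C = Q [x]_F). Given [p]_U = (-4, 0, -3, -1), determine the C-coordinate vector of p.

(11, 8, -22, -22)

Apply P to get F-coordinates (11, -3, 0, -5), then Q to get C-coordinates.
The result is [p]_C = (11, 8, -22, -22).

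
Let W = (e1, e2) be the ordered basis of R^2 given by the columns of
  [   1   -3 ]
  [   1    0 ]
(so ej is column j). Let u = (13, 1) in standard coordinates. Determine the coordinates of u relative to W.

(1, -4)

[u]_W is the unique c with M c = u, where M has columns e1, e2.
System: c_1 - 3c_2 = 13, c_1 + 0c_2 = 1; solving gives c_1 = 1, c_2 = -4.
Check: e1 - 4e2 = (13, 1).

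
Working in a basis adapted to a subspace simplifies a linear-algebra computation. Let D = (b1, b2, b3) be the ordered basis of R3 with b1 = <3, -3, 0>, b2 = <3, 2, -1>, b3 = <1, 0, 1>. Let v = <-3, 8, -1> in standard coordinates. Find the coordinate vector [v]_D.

<-2, 1, 0>

[v]_D is the unique c with M c = v, where M has columns b1, ..., b3.
Row-reducing the augmented matrix [M | v] gives c = (-2, 1, 0).
Check: -2b1 + b2 + 0·b3 = <-3, 8, -1>.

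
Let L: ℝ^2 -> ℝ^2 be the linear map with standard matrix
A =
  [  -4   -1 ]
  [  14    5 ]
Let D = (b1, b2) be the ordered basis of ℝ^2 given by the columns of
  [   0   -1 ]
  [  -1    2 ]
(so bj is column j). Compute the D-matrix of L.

The j-th column of [L]_D is [L(bj)]_D.
L(b1) = A b1 = [1, -5] = 3b1 - b2, so column 1 is [3, -1].
Repeating for b2 and assembling the columns gives [[3, 0], [-1, -2]].

[[3, 0], [-1, -2]]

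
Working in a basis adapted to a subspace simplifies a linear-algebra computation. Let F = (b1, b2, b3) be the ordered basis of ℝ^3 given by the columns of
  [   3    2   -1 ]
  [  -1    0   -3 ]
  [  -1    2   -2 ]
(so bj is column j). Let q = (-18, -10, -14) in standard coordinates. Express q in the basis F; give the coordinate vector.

[q]_F is the unique c with M c = q, where M has columns b1, ..., b3.
Solving this 3x3 system gives c = (-2, -4, 4).
Check: -2b1 - 4b2 + 4b3 = (-18, -10, -14).

(-2, -4, 4)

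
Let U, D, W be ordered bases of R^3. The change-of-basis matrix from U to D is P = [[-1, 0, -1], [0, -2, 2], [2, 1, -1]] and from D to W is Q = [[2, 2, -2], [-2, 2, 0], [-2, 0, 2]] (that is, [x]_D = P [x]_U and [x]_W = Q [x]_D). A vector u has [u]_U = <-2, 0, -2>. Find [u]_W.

Apply P to get D-coordinates <4, -4, -2>, then Q to get W-coordinates.
The result is [u]_W = <4, -16, -12>.

<4, -16, -12>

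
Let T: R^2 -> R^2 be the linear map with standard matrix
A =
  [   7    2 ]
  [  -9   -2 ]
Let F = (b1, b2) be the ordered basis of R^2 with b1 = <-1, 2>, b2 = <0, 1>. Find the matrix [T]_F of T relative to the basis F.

[[3, -2], [-1, 2]]

The j-th column of [T]_F is [T(bj)]_F.
T(b1) = A b1 = <-3, 5> = 3b1 - b2, so column 1 is <3, -1>.
Repeating for b2 and assembling the columns gives [[3, -2], [-1, 2]].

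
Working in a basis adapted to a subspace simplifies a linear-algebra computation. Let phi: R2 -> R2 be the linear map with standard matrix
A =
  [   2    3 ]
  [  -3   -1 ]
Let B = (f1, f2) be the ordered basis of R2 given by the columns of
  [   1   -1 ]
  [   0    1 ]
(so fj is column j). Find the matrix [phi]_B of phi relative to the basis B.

[[-1, 3], [-3, 2]]

The j-th column of [phi]_B is [phi(fj)]_B.
phi(f1) = A f1 = <2, -3> = -f1 - 3f2, so column 1 is <-1, -3>.
Repeating for f2 and assembling the columns gives [[-1, 3], [-3, 2]].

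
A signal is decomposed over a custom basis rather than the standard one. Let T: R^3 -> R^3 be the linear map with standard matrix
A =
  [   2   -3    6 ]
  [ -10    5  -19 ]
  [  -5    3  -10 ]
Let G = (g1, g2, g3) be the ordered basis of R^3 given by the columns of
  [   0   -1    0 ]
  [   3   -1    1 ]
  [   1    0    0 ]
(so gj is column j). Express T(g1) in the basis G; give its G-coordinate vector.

<-1, 3, 2>

Column 1 of [T]_G is the G-coordinate vector of T(g1).
In standard coordinates T(g1) = A g1 = <-3, -4, -1>.
Converting to G: <-3, -4, -1> = -g1 + 3g2 + 2g3, so the coordinate vector is <-1, 3, 2>.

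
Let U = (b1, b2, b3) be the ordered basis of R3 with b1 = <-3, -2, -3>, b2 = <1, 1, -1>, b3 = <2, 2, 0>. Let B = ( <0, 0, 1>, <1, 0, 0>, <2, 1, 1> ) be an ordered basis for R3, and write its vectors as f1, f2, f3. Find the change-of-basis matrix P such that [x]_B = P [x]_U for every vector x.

[[-1, -2, -2], [1, -1, -2], [-2, 1, 2]]

Column j of P is [bj]_B, since P maps U-coordinates to B-coordinates.
Expressing b1 in B: b1 = -f1 + f2 - 2f3, so column 1 of P is <-1, 1, -2>.
Doing the same for each bj gives P = [[-1, -2, -2], [1, -1, -2], [-2, 1, 2]].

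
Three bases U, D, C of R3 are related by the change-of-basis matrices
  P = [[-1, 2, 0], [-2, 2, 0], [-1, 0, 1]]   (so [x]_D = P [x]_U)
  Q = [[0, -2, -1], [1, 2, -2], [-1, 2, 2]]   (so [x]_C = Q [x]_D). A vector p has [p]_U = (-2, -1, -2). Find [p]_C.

(-4, 4, 4)

Composing the changes, [p]_C = Q P [p]_U.
Q P = [[5, -4, -1], [-3, 6, -2], [-5, 2, 2]]; applying this to (-2, -1, -2) gives (-4, 4, 4).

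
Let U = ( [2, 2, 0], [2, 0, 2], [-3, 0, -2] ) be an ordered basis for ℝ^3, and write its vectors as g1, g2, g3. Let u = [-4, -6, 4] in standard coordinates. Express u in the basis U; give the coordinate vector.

[-3, 4, 2]

Write u = c_1 g1 + ... + c_3 g3 and solve for the c_i.
Gaussian elimination on [M | u] yields c = (-3, 4, 2).
Check: -3g1 + 4g2 + 2g3 = [-4, -6, 4].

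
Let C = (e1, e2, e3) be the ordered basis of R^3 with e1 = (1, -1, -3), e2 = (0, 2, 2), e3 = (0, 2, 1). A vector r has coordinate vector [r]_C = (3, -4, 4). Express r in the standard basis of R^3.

(3, -3, -13)

By definition r = 3e1 - 4e2 + 4e3.
Summing componentwise gives (3, -3, -13).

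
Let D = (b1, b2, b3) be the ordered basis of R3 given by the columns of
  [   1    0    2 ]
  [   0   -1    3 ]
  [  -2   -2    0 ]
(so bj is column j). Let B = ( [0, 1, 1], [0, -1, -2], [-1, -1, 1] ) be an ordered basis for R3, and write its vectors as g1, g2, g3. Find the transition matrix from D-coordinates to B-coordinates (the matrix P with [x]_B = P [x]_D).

[[-1, 0, 0], [0, 1, -1], [-1, 0, -2]]

Take x = bj: its D-coordinates are the j-th standard unit vector, so P e_j — column j of P — equals [bj]_B.
b1 = -g1 + 0·g2 - g3, giving column 1 = [-1, 0, -1]; repeating for each j gives P = [[-1, 0, 0], [0, 1, -1], [-1, 0, -2]].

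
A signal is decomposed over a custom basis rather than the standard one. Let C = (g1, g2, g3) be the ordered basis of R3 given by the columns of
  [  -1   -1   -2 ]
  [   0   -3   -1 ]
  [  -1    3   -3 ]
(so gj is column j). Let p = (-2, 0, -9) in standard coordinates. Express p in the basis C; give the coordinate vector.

(-3, -1, 3)

Write p = c_1 g1 + ... + c_3 g3 and solve for the c_i.
Solving this 3x3 system gives c = (-3, -1, 3).
Check: -3g1 - g2 + 3g3 = (-2, 0, -9).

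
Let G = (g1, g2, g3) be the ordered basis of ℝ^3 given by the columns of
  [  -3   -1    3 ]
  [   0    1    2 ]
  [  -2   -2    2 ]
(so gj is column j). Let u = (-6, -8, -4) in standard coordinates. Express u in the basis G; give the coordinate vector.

[u]_G is the unique c with M c = u, where M has columns g1, ..., g3.
Row-reducing the augmented matrix [M | u] gives c = (-2, 0, -4).
Check: -2g1 + 0·g2 - 4g3 = (-6, -8, -4).

(-2, 0, -4)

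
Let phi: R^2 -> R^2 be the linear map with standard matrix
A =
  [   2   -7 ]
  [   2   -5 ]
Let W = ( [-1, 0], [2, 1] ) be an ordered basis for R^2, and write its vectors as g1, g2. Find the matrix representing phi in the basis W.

[[-2, 1], [-2, -1]]

The j-th column of [phi]_W is [phi(gj)]_W.
phi(g1) = A g1 = [-2, -2] = -2g1 - 2g2, so column 1 is [-2, -2].
Repeating for g2 and assembling the columns gives [[-2, 1], [-2, -1]].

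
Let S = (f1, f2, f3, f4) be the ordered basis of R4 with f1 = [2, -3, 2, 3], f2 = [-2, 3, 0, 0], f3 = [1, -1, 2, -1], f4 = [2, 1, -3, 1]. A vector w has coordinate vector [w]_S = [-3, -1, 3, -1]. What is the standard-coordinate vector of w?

By definition w = -3f1 - f2 + 3f3 - f4.
Summing componentwise gives [-3, 2, 3, -13].

[-3, 2, 3, -13]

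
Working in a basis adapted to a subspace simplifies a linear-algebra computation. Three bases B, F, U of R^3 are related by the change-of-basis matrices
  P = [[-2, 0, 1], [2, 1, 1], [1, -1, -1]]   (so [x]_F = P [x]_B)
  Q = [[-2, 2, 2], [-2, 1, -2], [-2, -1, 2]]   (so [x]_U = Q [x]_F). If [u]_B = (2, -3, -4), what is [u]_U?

(28, -5, 37)

Apply P to get F-coordinates (-8, -3, 9), then Q to get U-coordinates.
The result is [u]_U = (28, -5, 37).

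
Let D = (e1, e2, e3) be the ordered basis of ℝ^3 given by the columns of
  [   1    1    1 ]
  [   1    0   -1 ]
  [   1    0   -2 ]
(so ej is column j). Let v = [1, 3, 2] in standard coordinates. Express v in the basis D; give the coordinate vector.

[4, -4, 1]

We seek scalars with c_1 e1 + ... + c_3 e3 = v; equivalently solve M c = v where the columns of M are e1, ..., e3.
Row-reducing the augmented matrix [M | v] gives c = (4, -4, 1).
Check: 4e1 - 4e2 + e3 = [1, 3, 2].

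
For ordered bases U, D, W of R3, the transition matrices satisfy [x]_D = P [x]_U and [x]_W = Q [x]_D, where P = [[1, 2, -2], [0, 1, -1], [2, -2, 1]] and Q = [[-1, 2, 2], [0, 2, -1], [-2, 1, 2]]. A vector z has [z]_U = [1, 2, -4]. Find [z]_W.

Apply P to get D-coordinates [13, 6, -6], then Q to get W-coordinates.
The result is [z]_W = [-13, 18, -32].

[-13, 18, -32]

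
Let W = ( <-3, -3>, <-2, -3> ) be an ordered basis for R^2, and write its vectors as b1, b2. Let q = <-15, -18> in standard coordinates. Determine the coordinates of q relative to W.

[q]_W is the unique c with M c = q, where M has columns b1, b2.
System: -3c_1 - 2c_2 = -15, -3c_1 - 3c_2 = -18; solving gives c_1 = 3, c_2 = 3.
Check: 3b1 + 3b2 = <-15, -18>.

<3, 3>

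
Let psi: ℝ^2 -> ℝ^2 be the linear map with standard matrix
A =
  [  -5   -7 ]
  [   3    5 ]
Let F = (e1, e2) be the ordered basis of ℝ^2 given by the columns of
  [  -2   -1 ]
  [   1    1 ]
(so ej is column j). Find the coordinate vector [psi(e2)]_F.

<0, 2>

Compute psi(e2) = A e2 = <-2, 2> in standard coordinates.
Then write this in F-coordinates: solve for y in y_1 e1 + y_2 e2 = <-2, 2>.
This gives y = <0, 2>, which is column 2 of [psi]_F.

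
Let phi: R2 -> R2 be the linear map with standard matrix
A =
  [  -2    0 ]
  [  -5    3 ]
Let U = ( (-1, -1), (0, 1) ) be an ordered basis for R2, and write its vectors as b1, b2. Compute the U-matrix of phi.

[[-2, 0], [0, 3]]

With P the matrix whose columns are b1, b2, [phi]_U = P^(-1) A P.
Column by column: phi(b1) = A b1 = (2, 2); its U-coordinates (-2, 0) give column 1.
Continuing for each basis vector yields [phi]_U = [[-2, 0], [0, 3]].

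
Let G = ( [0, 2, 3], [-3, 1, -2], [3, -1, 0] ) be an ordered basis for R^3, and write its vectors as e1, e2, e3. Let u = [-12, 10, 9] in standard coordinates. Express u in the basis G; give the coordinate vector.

[u]_G is the unique c with M c = u, where M has columns e1, ..., e3.
Gaussian elimination on [M | u] yields c = (3, 0, -4).
Check: 3e1 + 0·e2 - 4e3 = [-12, 10, 9].

[3, 0, -4]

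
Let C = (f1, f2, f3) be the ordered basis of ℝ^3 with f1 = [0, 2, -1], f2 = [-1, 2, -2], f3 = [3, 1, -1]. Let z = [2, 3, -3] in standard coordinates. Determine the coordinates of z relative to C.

Write z = c_1 f1 + ... + c_3 f3 and solve for the c_i.
Row-reducing the augmented matrix [M | z] gives c = (0, 1, 1).
Check: 0·f1 + f2 + f3 = [2, 3, -3].

[0, 1, 1]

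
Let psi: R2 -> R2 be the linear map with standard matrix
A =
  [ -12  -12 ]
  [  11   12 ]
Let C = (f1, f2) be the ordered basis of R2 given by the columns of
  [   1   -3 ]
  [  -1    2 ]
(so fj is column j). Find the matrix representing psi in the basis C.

[[3, 3], [1, -3]]

Let P have columns f1, f2. Then [psi]_C = P^(-1) A P.
Here det P = -1, so P^(-1) is integer; computing A P first and then P^(-1)(A P) gives [[3, 3], [1, -3]].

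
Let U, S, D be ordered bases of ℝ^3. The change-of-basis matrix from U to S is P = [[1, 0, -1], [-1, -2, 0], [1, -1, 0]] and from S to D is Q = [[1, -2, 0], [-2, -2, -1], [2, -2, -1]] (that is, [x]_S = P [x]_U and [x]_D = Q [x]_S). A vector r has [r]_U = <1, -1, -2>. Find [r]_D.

Apply P to get S-coordinates <3, 1, 2>, then Q to get D-coordinates.
The result is [r]_D = <1, -10, 2>.

<1, -10, 2>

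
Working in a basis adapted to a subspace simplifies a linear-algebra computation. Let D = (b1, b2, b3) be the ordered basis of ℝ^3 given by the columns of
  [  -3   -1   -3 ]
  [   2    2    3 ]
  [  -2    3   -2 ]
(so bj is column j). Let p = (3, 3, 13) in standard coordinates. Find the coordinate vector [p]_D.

(-3, 3, 1)

Write p = c_1 b1 + ... + c_3 b3 and solve for the c_i.
Solving this 3x3 system gives c = (-3, 3, 1).
Check: -3b1 + 3b2 + b3 = (3, 3, 13).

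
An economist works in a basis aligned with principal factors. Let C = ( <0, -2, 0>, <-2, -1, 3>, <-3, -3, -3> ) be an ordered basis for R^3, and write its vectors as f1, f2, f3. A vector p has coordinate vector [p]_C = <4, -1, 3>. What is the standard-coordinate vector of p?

<-7, -16, -12>

The coordinates say p = 4f1 - f2 + 3f3; adding the scaled basis vectors gives <-7, -16, -12>.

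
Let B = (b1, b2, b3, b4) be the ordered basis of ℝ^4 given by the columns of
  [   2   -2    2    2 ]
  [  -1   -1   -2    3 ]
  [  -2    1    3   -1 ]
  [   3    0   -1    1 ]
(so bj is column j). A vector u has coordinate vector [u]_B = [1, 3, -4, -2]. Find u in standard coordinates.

[-16, -2, -9, 5]

By definition u = b1 + 3b2 - 4b3 - 2b4.
Summing componentwise gives [-16, -2, -9, 5].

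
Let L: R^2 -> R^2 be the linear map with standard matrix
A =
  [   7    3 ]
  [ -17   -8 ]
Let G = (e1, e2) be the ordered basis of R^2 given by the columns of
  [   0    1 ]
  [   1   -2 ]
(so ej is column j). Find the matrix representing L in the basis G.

Let P have columns e1, e2. Then [L]_G = P^(-1) A P.
Here det P = -1, so P^(-1) is integer; computing A P first and then P^(-1)(A P) gives [[-2, 1], [3, 1]].

[[-2, 1], [3, 1]]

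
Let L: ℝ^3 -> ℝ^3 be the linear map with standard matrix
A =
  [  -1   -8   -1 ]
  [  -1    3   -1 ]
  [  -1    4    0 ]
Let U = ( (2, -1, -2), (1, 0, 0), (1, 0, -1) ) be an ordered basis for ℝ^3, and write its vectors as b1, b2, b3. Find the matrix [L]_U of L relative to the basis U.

[[3, 1, 0], [2, -2, -1], [0, -1, 1]]

The j-th column of [L]_U is [L(bj)]_U.
L(b1) = A b1 = (8, -3, -6) = 3b1 + 2b2 + 0·b3, so column 1 is (3, 2, 0).
Repeating for b2, b3 and assembling the columns gives [[3, 1, 0], [2, -2, -1], [0, -1, 1]].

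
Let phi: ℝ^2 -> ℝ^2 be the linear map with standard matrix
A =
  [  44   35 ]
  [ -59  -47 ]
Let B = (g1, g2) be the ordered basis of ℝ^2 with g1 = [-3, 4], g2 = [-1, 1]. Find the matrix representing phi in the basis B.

[[-3, 3], [1, 0]]

The j-th column of [phi]_B is [phi(gj)]_B.
phi(g1) = A g1 = [8, -11] = -3g1 + g2, so column 1 is [-3, 1].
Repeating for g2 and assembling the columns gives [[-3, 3], [1, 0]].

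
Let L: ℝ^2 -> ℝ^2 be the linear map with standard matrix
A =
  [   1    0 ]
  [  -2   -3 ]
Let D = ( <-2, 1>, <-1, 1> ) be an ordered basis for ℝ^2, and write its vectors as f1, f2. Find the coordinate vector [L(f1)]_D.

<1, 0>

Column 1 of [L]_D is the D-coordinate vector of L(f1).
In standard coordinates L(f1) = A f1 = <-2, 1>.
Converting to D: <-2, 1> = f1 + 0·f2, so the coordinate vector is <1, 0>.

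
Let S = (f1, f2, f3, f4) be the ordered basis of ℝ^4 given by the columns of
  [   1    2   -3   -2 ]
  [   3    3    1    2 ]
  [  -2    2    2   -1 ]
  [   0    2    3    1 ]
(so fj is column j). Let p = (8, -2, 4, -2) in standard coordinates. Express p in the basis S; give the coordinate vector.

(-2, 2, -2, 0)

[p]_S is the unique c with M c = p, where M has columns f1, ..., f4.
Solving this 4x4 system gives c = (-2, 2, -2, 0).
Check: -2f1 + 2f2 - 2f3 + 0·f4 = (8, -2, 4, -2).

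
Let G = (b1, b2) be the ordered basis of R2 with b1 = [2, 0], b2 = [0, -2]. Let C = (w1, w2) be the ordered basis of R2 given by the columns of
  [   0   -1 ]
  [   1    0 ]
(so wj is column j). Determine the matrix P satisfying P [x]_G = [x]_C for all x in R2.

[[0, -2], [-2, 0]]

Let M have columns bj and N have columns wj. Then for every x, N [x]_C = x = M [x]_G, so P = N^(-1) M.
Since det N = 1, N^(-1) has integer entries; multiplying gives P = [[0, -2], [-2, 0]].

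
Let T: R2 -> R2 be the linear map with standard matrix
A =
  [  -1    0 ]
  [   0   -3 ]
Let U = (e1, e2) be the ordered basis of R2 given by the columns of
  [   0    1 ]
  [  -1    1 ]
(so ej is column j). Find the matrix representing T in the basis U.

[[-3, 2], [0, -1]]

The j-th column of [T]_U is [T(ej)]_U.
T(e1) = A e1 = (0, 3) = -3e1 + 0·e2, so column 1 is (-3, 0).
Repeating for e2 and assembling the columns gives [[-3, 2], [0, -1]].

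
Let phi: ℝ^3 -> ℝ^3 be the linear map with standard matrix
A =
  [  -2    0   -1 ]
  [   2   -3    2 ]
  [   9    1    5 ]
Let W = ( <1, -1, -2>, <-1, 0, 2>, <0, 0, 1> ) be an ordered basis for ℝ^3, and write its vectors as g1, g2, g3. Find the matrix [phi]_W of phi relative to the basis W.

Let P have columns g1, ..., g3. Then [phi]_W = P^(-1) A P.
Here det P = -1, so P^(-1) is integer; computing A P first and then P^(-1)(A P) gives [[-1, -2, -2], [-1, -2, -1], [-2, 1, 3]].

[[-1, -2, -2], [-1, -2, -1], [-2, 1, 3]]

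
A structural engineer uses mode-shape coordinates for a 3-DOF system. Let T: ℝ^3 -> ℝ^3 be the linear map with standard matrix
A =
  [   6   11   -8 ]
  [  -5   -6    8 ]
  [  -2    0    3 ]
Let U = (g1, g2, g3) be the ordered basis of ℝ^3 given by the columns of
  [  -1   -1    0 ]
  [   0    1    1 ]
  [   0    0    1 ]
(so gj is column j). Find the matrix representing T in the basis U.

[[3, -2, -2], [3, -3, -1], [2, 2, 3]]

The j-th column of [T]_U is [T(gj)]_U.
T(g1) = A g1 = [-6, 5, 2] = 3g1 + 3g2 + 2g3, so column 1 is [3, 3, 2].
Repeating for g2, g3 and assembling the columns gives [[3, -2, -2], [3, -3, -1], [2, 2, 3]].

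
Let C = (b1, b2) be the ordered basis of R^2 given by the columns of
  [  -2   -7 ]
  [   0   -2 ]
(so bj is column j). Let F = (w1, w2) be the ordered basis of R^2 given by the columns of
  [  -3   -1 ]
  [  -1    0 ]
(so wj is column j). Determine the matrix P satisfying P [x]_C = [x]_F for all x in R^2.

[[0, 2], [2, 1]]

Take x = bj: its C-coordinates are the j-th standard unit vector, so P e_j — column j of P — equals [bj]_F.
b1 = 0·w1 + 2w2, giving column 1 = [0, 2]; repeating for each j gives P = [[0, 2], [2, 1]].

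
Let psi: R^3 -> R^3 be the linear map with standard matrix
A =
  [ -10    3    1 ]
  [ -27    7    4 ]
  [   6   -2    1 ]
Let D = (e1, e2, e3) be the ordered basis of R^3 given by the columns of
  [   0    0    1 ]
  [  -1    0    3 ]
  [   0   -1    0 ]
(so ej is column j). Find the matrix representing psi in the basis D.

The j-th column of [psi]_D is [psi(ej)]_D.
psi(e1) = A e1 = [-3, -7, 2] = -2e1 - 2e2 - 3e3, so column 1 is [-2, -2, -3].
Repeating for e2, e3 and assembling the columns gives [[-2, 1, 3], [-2, 1, 0], [-3, -1, -1]].

[[-2, 1, 3], [-2, 1, 0], [-3, -1, -1]]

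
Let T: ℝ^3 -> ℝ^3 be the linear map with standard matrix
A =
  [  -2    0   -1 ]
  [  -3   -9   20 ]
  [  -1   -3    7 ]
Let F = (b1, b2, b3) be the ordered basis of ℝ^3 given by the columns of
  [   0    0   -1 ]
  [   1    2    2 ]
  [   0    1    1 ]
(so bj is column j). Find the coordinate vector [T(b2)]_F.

<0, 0, 1>

Column 2 of [T]_F is the F-coordinate vector of T(b2).
In standard coordinates T(b2) = A b2 = <-1, 2, 1>.
Converting to F: <-1, 2, 1> = 0·b1 + 0·b2 + b3, so the coordinate vector is <0, 0, 1>.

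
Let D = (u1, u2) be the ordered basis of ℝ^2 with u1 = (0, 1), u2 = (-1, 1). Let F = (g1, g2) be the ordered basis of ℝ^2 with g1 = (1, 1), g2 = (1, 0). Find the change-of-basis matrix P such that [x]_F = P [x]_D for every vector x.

Column j of P is [uj]_F, since P maps D-coordinates to F-coordinates.
Expressing u1 in F: u1 = g1 - g2, so column 1 of P is (1, -1).
Doing the same for each uj gives P = [[1, 1], [-1, -2]].

[[1, 1], [-1, -2]]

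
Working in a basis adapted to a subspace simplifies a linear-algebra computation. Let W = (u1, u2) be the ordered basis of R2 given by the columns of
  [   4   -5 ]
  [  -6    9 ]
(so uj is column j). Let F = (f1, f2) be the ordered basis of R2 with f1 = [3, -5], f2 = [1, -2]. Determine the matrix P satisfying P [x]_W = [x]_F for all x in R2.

[[2, -1], [-2, -2]]

Let M have columns uj and N have columns fj. Then for every x, N [x]_F = x = M [x]_W, so P = N^(-1) M.
Since det N = -1, N^(-1) has integer entries; multiplying gives P = [[2, -1], [-2, -2]].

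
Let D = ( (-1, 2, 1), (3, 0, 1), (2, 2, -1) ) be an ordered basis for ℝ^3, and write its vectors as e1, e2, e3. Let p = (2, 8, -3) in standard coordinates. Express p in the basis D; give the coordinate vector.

(1, -1, 3)

We seek scalars with c_1 e1 + ... + c_3 e3 = p; equivalently solve M c = p where the columns of M are e1, ..., e3.
Solving this 3x3 system gives c = (1, -1, 3).
Check: e1 - e2 + 3e3 = (2, 8, -3).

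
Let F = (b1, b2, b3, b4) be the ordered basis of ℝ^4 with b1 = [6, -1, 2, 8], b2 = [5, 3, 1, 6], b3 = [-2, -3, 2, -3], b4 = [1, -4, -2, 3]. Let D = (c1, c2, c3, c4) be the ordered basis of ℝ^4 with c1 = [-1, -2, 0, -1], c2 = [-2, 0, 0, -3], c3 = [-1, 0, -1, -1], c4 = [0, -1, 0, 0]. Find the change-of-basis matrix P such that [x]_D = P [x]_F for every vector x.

Let M have columns bj and N have columns cj. Then for every x, N [x]_D = x = M [x]_F, so P = N^(-1) M.
Since det N = -1, N^(-1) has integer entries; multiplying gives P = [[0, -2, 2, 1], [-2, -1, 1, -2], [-2, -1, -2, 2], [1, 1, -1, 2]].

[[0, -2, 2, 1], [-2, -1, 1, -2], [-2, -1, -2, 2], [1, 1, -1, 2]]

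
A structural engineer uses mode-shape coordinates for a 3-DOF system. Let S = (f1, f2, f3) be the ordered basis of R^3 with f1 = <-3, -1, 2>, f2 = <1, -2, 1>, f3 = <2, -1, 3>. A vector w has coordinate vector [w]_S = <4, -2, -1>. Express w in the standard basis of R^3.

By definition w = 4f1 - 2f2 - f3.
Summing componentwise gives <-16, 1, 3>.

<-16, 1, 3>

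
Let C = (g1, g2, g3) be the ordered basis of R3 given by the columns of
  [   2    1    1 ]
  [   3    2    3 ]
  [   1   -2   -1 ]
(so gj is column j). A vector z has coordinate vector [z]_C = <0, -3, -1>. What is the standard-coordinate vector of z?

The coordinates say z = 0·g1 - 3g2 - g3; adding the scaled basis vectors gives <-4, -9, 7>.

<-4, -9, 7>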